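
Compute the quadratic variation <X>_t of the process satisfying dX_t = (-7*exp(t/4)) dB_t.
<X>_t = 98*exp(t/2) - 98

For an Itô process dX_t = a(t) dt + b(t) dB_t, the quadratic variation is <X>_t = int_0^t b(s)^2 ds (the drift term does not contribute). Here b(s) = -7*exp(s/4), so
  b(s)^2 = 49*exp(s/2).
Integrating from 0 to t:
  <X>_t = int_0^t (49*exp(s/2)) ds = 98*exp(t/2) - 98.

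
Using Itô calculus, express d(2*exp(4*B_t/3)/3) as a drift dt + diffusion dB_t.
d(2*exp(4*B_t/3)/3) = (16*exp(4*B_t/3)/27) dt + (8*exp(4*B_t/3)/9) dB_t

Itô's formula for f(B_t) gives d f(B_t) = f'(B_t) dB_t + (1/2) f''(B_t) dt. Compute derivatives of f(x) = 2*exp(4*x/3)/3:
  f'(x)  = 8*exp(4*x/3)/9
  f''(x) = 32*exp(4*x/3)/27
Substitute x = B_t and multiply the f'' term by 1/2:
  drift     = (1/2) * (32*exp(4*x/3)/27) evaluated at B_t = 16*exp(4*B_t/3)/27
  diffusion = (8*exp(4*x/3)/9) evaluated at B_t = 8*exp(4*B_t/3)/9
Therefore d(2*exp(4*B_t/3)/3) = (16*exp(4*B_t/3)/27) dt + (8*exp(4*B_t/3)/9) dB_t.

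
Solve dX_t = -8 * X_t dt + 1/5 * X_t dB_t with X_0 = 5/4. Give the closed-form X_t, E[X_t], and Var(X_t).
X_t = 5/4 * exp((-401/50) t + (1/5) B_t); E[X_t] = 5*exp(-8*t)/4; Var(X_t) = (25*exp(t/25) - 25)*exp(-16*t)/16

For GBM dX = mu X dt + sigma X dB with X_0 = x_0, apply Itô to Y = log X: dY = (mu - sigma^2/2) dt + sigma dB, so Y_t = log(x_0) + (mu - sigma^2/2) t + sigma B_t and hence X_t = x_0 * exp((mu - sigma^2/2) t + sigma B_t).
With mu = -8, sigma = 1/5, x_0 = 5/4, this gives:
  X_t = 5/4 * exp((-401/50) * t + (1/5) * B_t).
Since sigma*B_t ~ Normal(0, sigma^2 t), E[exp(sigma*B_t)] = exp(sigma^2 t / 2); so E[X_t] = x_0 * exp((mu - sigma^2/2) t) * exp(sigma^2 t / 2) = x_0 * exp(mu t) = 5*exp(-8*t)/4.
Var(X_t) = E[X_t^2] - (E[X_t])^2 = x_0^2 * exp(2 mu t) * (exp(sigma^2 t) - 1) = (25*exp(t/25) - 25)*exp(-16*t)/16.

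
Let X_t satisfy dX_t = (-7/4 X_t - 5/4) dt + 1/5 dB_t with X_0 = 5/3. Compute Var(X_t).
Var(X_t) = 2/175 - 2*exp(-7*t/2)/175

The variance V(t) = Var(X_t) satisfies V'(t) = 2 a V(t) + c^2 with V(0) = 0 (drift coefficient is linear in X, diffusion is constant). With a = -7/4, c = 1/5, the solution is
  V(t) = (c^2 / (2 a)) * (exp(2 a t) - 1)
       = ((1/5)^2 / (2*(-7/4))) * (exp((-7/2) t) - 1)
       = 2/175 - 2*exp(-7*t/2)/175.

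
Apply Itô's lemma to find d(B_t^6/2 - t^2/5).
d(B_t^6/2 - t^2/5) = (15*B_t^4/2 - 2*t/5) dt + (3*B_t^5) dB_t

Itô's formula for f(t, x): d f(t, B_t) = (f_t + (1/2) f_xx) dt + f_x dB_t. Compute partials of f(t, x) = -t^2/5 + x^6/2:
  f_t(t,x)  = -2*t/5
  f_x(t,x)  = 3*x^5
  f_xx(t,x) = 15*x^4
Assemble drift = f_t + (1/2) f_xx = -2*t/5 + 15*x^4/2 and diffusion = f_x = 3*x^5. Substituting x = B_t:
  d(B_t^6/2 - t^2/5) = (15*B_t^4/2 - 2*t/5) dt + (3*B_t^5) dB_t.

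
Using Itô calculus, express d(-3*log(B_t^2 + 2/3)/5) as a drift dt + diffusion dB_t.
d(-3*log(B_t^2 + 2/3)/5) = (9*(3*B_t^2 - 2)/(5*(3*B_t^2 + 2)^2)) dt + (-18*B_t/(15*B_t^2 + 10)) dB_t

Itô's formula for f(B_t) gives d f(B_t) = f'(B_t) dB_t + (1/2) f''(B_t) dt. Compute derivatives of f(x) = -3*log(x^2 + 2/3)/5:
  f'(x)  = -18*x/(15*x^2 + 10)
  f''(x) = 18*(3*x^2 - 2)/(5*(3*x^2 + 2)^2)
Substitute x = B_t and multiply the f'' term by 1/2:
  drift     = (1/2) * (18*(3*x^2 - 2)/(5*(3*x^2 + 2)^2)) evaluated at B_t = 9*(3*B_t^2 - 2)/(5*(3*B_t^2 + 2)^2)
  diffusion = (-18*x/(15*x^2 + 10)) evaluated at B_t = -18*B_t/(15*B_t^2 + 10)
Therefore d(-3*log(B_t^2 + 2/3)/5) = (9*(3*B_t^2 - 2)/(5*(3*B_t^2 + 2)^2)) dt + (-18*B_t/(15*B_t^2 + 10)) dB_t.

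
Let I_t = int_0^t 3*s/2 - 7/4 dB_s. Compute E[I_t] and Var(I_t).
E[I_t] = 0; Var(I_t) = t*(12*t^2 - 42*t + 49)/16

The Itô integral of a deterministic integrand f(s) has mean 0 because each increment f(s) * (B_{s+ds} - B_s) has mean 0. By the Itô isometry:
  Var( int_0^t f(s) dB_s ) = E[ (int_0^t f(s) dB_s)^2 ] = int_0^t f(s)^2 ds.
Here f(s) = 3*s/2 - 7/4, so f(s)^2 = (6*s - 7)^2/16. Integrate:
  int_0^t ((6*s - 7)^2/16) ds = t*(12*t^2 - 42*t + 49)/16.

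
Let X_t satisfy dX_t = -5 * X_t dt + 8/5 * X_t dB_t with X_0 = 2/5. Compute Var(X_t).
Var(X_t) = (4*exp(64*t/25) - 4)*exp(-10*t)/25

For GBM dX = mu X dt + sigma X dB with X_0 = x_0, apply Itô to Y = log X: dY = (mu - sigma^2/2) dt + sigma dB, so Y_t = log(x_0) + (mu - sigma^2/2) t + sigma B_t and hence X_t = x_0 * exp((mu - sigma^2/2) t + sigma B_t).
With mu = -5, sigma = 8/5, x_0 = 2/5, this gives:
  X_t = 2/5 * exp((-157/25) * t + (8/5) * B_t).
Since sigma*B_t ~ Normal(0, sigma^2 t), E[exp(sigma*B_t)] = exp(sigma^2 t / 2); so E[X_t] = x_0 * exp((mu - sigma^2/2) t) * exp(sigma^2 t / 2) = x_0 * exp(mu t) = 2*exp(-5*t)/5.
Var(X_t) = E[X_t^2] - (E[X_t])^2 = x_0^2 * exp(2 mu t) * (exp(sigma^2 t) - 1) = (4*exp(64*t/25) - 4)*exp(-10*t)/25.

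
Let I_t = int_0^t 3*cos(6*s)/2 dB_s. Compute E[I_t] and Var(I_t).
E[I_t] = 0; Var(I_t) = 9*t/8 + 3*sin(12*t)/32

The Itô integral of a deterministic integrand f(s) has mean 0 because each increment f(s) * (B_{s+ds} - B_s) has mean 0. By the Itô isometry:
  Var( int_0^t f(s) dB_s ) = E[ (int_0^t f(s) dB_s)^2 ] = int_0^t f(s)^2 ds.
Here f(s) = 3*cos(6*s)/2, so f(s)^2 = 9*cos(6*s)^2/4. Integrate:
  int_0^t (9*cos(6*s)^2/4) ds = 9*t/8 + 3*sin(12*t)/32.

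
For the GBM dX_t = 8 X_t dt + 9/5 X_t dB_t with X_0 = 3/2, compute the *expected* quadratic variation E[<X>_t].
E[<X>_t] = 729*exp(481*t/25)/1924 - 729/1924

<X>_t = int_0^t ((9/5) * X_s)^2 ds. Taking expectation inside the integral: E[<X>_t] = (9/5)^2 * int_0^t E[X_s^2] ds. For GBM, E[X_s^2] = x_0^2 * exp((2 mu + sigma^2) s). Integrating:
  E[<X>_t] = (9/5)^2 * (3/2)^2 * (exp((2*8 + (9/5)^2) t) - 1) / (2*8 + (9/5)^2)
           = (9/5)^2 * (3/2)^2 * (exp((481/25) t) - 1) / (481/25) = 729*exp(481*t/25)/1924 - 729/1924.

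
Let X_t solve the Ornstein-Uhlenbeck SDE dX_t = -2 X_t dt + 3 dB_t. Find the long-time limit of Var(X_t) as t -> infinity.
lim Var(X_t) = 9/4

The OU SDE dX = -theta X dt + sigma dB admits the integrating factor exp(theta t): d(exp(theta t) X_t) = sigma exp(theta t) dB_t. Integrating from 0 to t gives X_t = x_0 * exp(-theta t) + sigma * int_0^t exp(-theta (t-s)) dB_s for any initial x_0. The Itô integral has variance (by the Itô isometry) sigma^2 * int_0^t exp(-2 theta (t - s)) ds = sigma^2 * (1 - exp(-2 theta t)) / (2 theta), independent of x_0.
With theta = 2, sigma = 3:
  Var(X_t) = (3)^2 * (1 - exp(-2*2 t)) / (2 * 2) = 9/4 - 9*exp(-4*t)/4.
As t -> infinity, exp(-2*2 t) -> 0, so the stationary variance is sigma^2 / (2 theta) = 9/4.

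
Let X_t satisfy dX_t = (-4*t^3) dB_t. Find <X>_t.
<X>_t = 16*t^7/7

For an Itô process dX_t = a(t) dt + b(t) dB_t, the quadratic variation is <X>_t = int_0^t b(s)^2 ds (the drift term does not contribute). Here b(s) = -4*s^3, so
  b(s)^2 = 16*s^6.
Integrating from 0 to t:
  <X>_t = int_0^t (16*s^6) ds = 16*t^7/7.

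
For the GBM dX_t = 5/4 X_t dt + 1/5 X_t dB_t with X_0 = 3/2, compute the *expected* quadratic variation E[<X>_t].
E[<X>_t] = 9*exp(127*t/50)/254 - 9/254

<X>_t = int_0^t ((1/5) * X_s)^2 ds. Taking expectation inside the integral: E[<X>_t] = (1/5)^2 * int_0^t E[X_s^2] ds. For GBM, E[X_s^2] = x_0^2 * exp((2 mu + sigma^2) s). Integrating:
  E[<X>_t] = (1/5)^2 * (3/2)^2 * (exp((2*(5/4) + (1/5)^2) t) - 1) / (2*(5/4) + (1/5)^2)
           = (1/5)^2 * (3/2)^2 * (exp((127/50) t) - 1) / (127/50) = 9*exp(127*t/50)/254 - 9/254.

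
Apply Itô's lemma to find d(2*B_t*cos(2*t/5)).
d(2*B_t*cos(2*t/5)) = (-4*B_t*sin(2*t/5)/5) dt + (2*cos(2*t/5)) dB_t

Itô's formula for f(t, x): d f(t, B_t) = (f_t + (1/2) f_xx) dt + f_x dB_t. Compute partials of f(t, x) = 2*x*cos(2*t/5):
  f_t(t,x)  = -4*x*sin(2*t/5)/5
  f_x(t,x)  = 2*cos(2*t/5)
  f_xx(t,x) = 0
Assemble drift = f_t + (1/2) f_xx = -4*x*sin(2*t/5)/5 and diffusion = f_x = 2*cos(2*t/5). Substituting x = B_t:
  d(2*B_t*cos(2*t/5)) = (-4*B_t*sin(2*t/5)/5) dt + (2*cos(2*t/5)) dB_t.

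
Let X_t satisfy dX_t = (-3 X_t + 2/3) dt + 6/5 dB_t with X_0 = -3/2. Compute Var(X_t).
Var(X_t) = 6/25 - 6*exp(-6*t)/25

The variance V(t) = Var(X_t) satisfies V'(t) = 2 a V(t) + c^2 with V(0) = 0 (drift coefficient is linear in X, diffusion is constant). With a = -3, c = 6/5, the solution is
  V(t) = (c^2 / (2 a)) * (exp(2 a t) - 1)
       = ((6/5)^2 / (2*(-3))) * (exp((-6) t) - 1)
       = 6/25 - 6*exp(-6*t)/25.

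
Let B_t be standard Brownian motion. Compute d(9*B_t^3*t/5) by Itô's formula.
d(9*B_t^3*t/5) = (9*B_t*(B_t^2 + 3*t)/5) dt + (27*B_t^2*t/5) dB_t

Itô's formula for f(t, x): d f(t, B_t) = (f_t + (1/2) f_xx) dt + f_x dB_t. Compute partials of f(t, x) = 9*t*x^3/5:
  f_t(t,x)  = 9*x^3/5
  f_x(t,x)  = 27*t*x^2/5
  f_xx(t,x) = 54*t*x/5
Assemble drift = f_t + (1/2) f_xx = 9*x*(3*t + x^2)/5 and diffusion = f_x = 27*t*x^2/5. Substituting x = B_t:
  d(9*B_t^3*t/5) = (9*B_t*(B_t^2 + 3*t)/5) dt + (27*B_t^2*t/5) dB_t.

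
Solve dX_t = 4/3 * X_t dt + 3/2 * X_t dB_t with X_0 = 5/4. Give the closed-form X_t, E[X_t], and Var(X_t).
X_t = 5/4 * exp((5/24) t + (3/2) B_t); E[X_t] = 5*exp(4*t/3)/4; Var(X_t) = 25*(exp(9*t/4) - 1)*exp(8*t/3)/16

For GBM dX = mu X dt + sigma X dB with X_0 = x_0, apply Itô to Y = log X: dY = (mu - sigma^2/2) dt + sigma dB, so Y_t = log(x_0) + (mu - sigma^2/2) t + sigma B_t and hence X_t = x_0 * exp((mu - sigma^2/2) t + sigma B_t).
With mu = 4/3, sigma = 3/2, x_0 = 5/4, this gives:
  X_t = 5/4 * exp((5/24) * t + (3/2) * B_t).
Since sigma*B_t ~ Normal(0, sigma^2 t), E[exp(sigma*B_t)] = exp(sigma^2 t / 2); so E[X_t] = x_0 * exp((mu - sigma^2/2) t) * exp(sigma^2 t / 2) = x_0 * exp(mu t) = 5*exp(4*t/3)/4.
Var(X_t) = E[X_t^2] - (E[X_t])^2 = x_0^2 * exp(2 mu t) * (exp(sigma^2 t) - 1) = 25*(exp(9*t/4) - 1)*exp(8*t/3)/16.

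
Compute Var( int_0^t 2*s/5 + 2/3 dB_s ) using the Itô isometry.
Var = 4*t*(3*t^2 + 15*t + 25)/225

The Itô integral of a deterministic integrand f(s) has mean 0 because each increment f(s) * (B_{s+ds} - B_s) has mean 0. By the Itô isometry:
  Var( int_0^t f(s) dB_s ) = E[ (int_0^t f(s) dB_s)^2 ] = int_0^t f(s)^2 ds.
Here f(s) = 2*s/5 + 2/3, so f(s)^2 = 4*(3*s + 5)^2/225. Integrate:
  int_0^t (4*(3*s + 5)^2/225) ds = 4*t*(3*t^2 + 15*t + 25)/225.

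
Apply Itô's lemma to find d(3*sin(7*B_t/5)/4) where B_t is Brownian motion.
d(3*sin(7*B_t/5)/4) = (-147*sin(7*B_t/5)/200) dt + (21*cos(7*B_t/5)/20) dB_t

Itô's formula for f(B_t) gives d f(B_t) = f'(B_t) dB_t + (1/2) f''(B_t) dt. Compute derivatives of f(x) = 3*sin(7*x/5)/4:
  f'(x)  = 21*cos(7*x/5)/20
  f''(x) = -147*sin(7*x/5)/100
Substitute x = B_t and multiply the f'' term by 1/2:
  drift     = (1/2) * (-147*sin(7*x/5)/100) evaluated at B_t = -147*sin(7*B_t/5)/200
  diffusion = (21*cos(7*x/5)/20) evaluated at B_t = 21*cos(7*B_t/5)/20
Therefore d(3*sin(7*B_t/5)/4) = (-147*sin(7*B_t/5)/200) dt + (21*cos(7*B_t/5)/20) dB_t.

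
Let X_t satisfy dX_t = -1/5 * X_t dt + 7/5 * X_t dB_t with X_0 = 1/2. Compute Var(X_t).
Var(X_t) = (exp(49*t/25) - 1)*exp(-2*t/5)/4

For GBM dX = mu X dt + sigma X dB with X_0 = x_0, apply Itô to Y = log X: dY = (mu - sigma^2/2) dt + sigma dB, so Y_t = log(x_0) + (mu - sigma^2/2) t + sigma B_t and hence X_t = x_0 * exp((mu - sigma^2/2) t + sigma B_t).
With mu = -1/5, sigma = 7/5, x_0 = 1/2, this gives:
  X_t = 1/2 * exp((-59/50) * t + (7/5) * B_t).
Since sigma*B_t ~ Normal(0, sigma^2 t), E[exp(sigma*B_t)] = exp(sigma^2 t / 2); so E[X_t] = x_0 * exp((mu - sigma^2/2) t) * exp(sigma^2 t / 2) = x_0 * exp(mu t) = exp(-t/5)/2.
Var(X_t) = E[X_t^2] - (E[X_t])^2 = x_0^2 * exp(2 mu t) * (exp(sigma^2 t) - 1) = (exp(49*t/25) - 1)*exp(-2*t/5)/4.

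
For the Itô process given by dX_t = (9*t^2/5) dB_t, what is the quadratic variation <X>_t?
<X>_t = 81*t^5/125

For an Itô process dX_t = a(t) dt + b(t) dB_t, the quadratic variation is <X>_t = int_0^t b(s)^2 ds (the drift term does not contribute). Here b(s) = 9*s^2/5, so
  b(s)^2 = 81*s^4/25.
Integrating from 0 to t:
  <X>_t = int_0^t (81*s^4/25) ds = 81*t^5/125.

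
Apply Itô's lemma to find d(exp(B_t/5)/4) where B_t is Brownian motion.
d(exp(B_t/5)/4) = (exp(B_t/5)/200) dt + (exp(B_t/5)/20) dB_t

Itô's formula for f(B_t) gives d f(B_t) = f'(B_t) dB_t + (1/2) f''(B_t) dt. Compute derivatives of f(x) = exp(x/5)/4:
  f'(x)  = exp(x/5)/20
  f''(x) = exp(x/5)/100
Substitute x = B_t and multiply the f'' term by 1/2:
  drift     = (1/2) * (exp(x/5)/100) evaluated at B_t = exp(B_t/5)/200
  diffusion = (exp(x/5)/20) evaluated at B_t = exp(B_t/5)/20
Therefore d(exp(B_t/5)/4) = (exp(B_t/5)/200) dt + (exp(B_t/5)/20) dB_t.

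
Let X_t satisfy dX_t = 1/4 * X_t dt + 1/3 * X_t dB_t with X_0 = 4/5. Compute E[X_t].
E[X_t] = 4*exp(t/4)/5

For GBM dX = mu X dt + sigma X dB with X_0 = x_0, apply Itô to Y = log X: dY = (mu - sigma^2/2) dt + sigma dB, so Y_t = log(x_0) + (mu - sigma^2/2) t + sigma B_t and hence X_t = x_0 * exp((mu - sigma^2/2) t + sigma B_t).
With mu = 1/4, sigma = 1/3, x_0 = 4/5, this gives:
  X_t = 4/5 * exp((7/36) * t + (1/3) * B_t).
Since sigma*B_t ~ Normal(0, sigma^2 t), E[exp(sigma*B_t)] = exp(sigma^2 t / 2); so E[X_t] = x_0 * exp((mu - sigma^2/2) t) * exp(sigma^2 t / 2) = x_0 * exp(mu t) = 4*exp(t/4)/5.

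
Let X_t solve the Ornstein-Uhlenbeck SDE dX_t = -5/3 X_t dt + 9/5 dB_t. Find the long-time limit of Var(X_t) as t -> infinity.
lim Var(X_t) = 243/250

The OU SDE dX = -theta X dt + sigma dB admits the integrating factor exp(theta t): d(exp(theta t) X_t) = sigma exp(theta t) dB_t. Integrating from 0 to t gives X_t = x_0 * exp(-theta t) + sigma * int_0^t exp(-theta (t-s)) dB_s for any initial x_0. The Itô integral has variance (by the Itô isometry) sigma^2 * int_0^t exp(-2 theta (t - s)) ds = sigma^2 * (1 - exp(-2 theta t)) / (2 theta), independent of x_0.
With theta = 5/3, sigma = 9/5:
  Var(X_t) = (9/5)^2 * (1 - exp(-2*5/3 t)) / (2 * 5/3) = 243/250 - 243*exp(-10*t/3)/250.
As t -> infinity, exp(-2*5/3 t) -> 0, so the stationary variance is sigma^2 / (2 theta) = 243/250.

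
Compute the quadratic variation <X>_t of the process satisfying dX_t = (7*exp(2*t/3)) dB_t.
<X>_t = 147*exp(4*t/3)/4 - 147/4

For an Itô process dX_t = a(t) dt + b(t) dB_t, the quadratic variation is <X>_t = int_0^t b(s)^2 ds (the drift term does not contribute). Here b(s) = 7*exp(2*s/3), so
  b(s)^2 = 49*exp(4*s/3).
Integrating from 0 to t:
  <X>_t = int_0^t (49*exp(4*s/3)) ds = 147*exp(4*t/3)/4 - 147/4.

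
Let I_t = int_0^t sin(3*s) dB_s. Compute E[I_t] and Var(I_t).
E[I_t] = 0; Var(I_t) = t/2 - sin(6*t)/12

The Itô integral of a deterministic integrand f(s) has mean 0 because each increment f(s) * (B_{s+ds} - B_s) has mean 0. By the Itô isometry:
  Var( int_0^t f(s) dB_s ) = E[ (int_0^t f(s) dB_s)^2 ] = int_0^t f(s)^2 ds.
Here f(s) = sin(3*s), so f(s)^2 = sin(3*s)^2. Integrate:
  int_0^t (sin(3*s)^2) ds = t/2 - sin(6*t)/12.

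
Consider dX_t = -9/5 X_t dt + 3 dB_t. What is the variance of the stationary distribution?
lim Var(X_t) = 5/2

The OU SDE dX = -theta X dt + sigma dB admits the integrating factor exp(theta t): d(exp(theta t) X_t) = sigma exp(theta t) dB_t. Integrating from 0 to t gives X_t = x_0 * exp(-theta t) + sigma * int_0^t exp(-theta (t-s)) dB_s for any initial x_0. The Itô integral has variance (by the Itô isometry) sigma^2 * int_0^t exp(-2 theta (t - s)) ds = sigma^2 * (1 - exp(-2 theta t)) / (2 theta), independent of x_0.
With theta = 9/5, sigma = 3:
  Var(X_t) = (3)^2 * (1 - exp(-2*9/5 t)) / (2 * 9/5) = 5/2 - 5*exp(-18*t/5)/2.
As t -> infinity, exp(-2*9/5 t) -> 0, so the stationary variance is sigma^2 / (2 theta) = 5/2.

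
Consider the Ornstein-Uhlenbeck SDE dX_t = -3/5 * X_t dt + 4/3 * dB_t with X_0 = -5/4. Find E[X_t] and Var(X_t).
E[X_t] = -5*exp(-3*t/5)/4; Var(X_t) = 40/27 - 40*exp(-6*t/5)/27

The OU SDE dX = -theta X dt + sigma dB admits the integrating factor exp(theta t): d(exp(theta t) X_t) = sigma exp(theta t) dB_t. Integrating from 0 to t:
  X_t = x_0 * exp(-theta t) + sigma * int_0^t exp(-theta (t-s)) dB_s.
The Itô integral has mean 0 and (by the Itô isometry) variance sigma^2 * int_0^t exp(-2 theta (t - s)) ds = sigma^2 * (1 - exp(-2 theta t)) / (2 theta).
With theta = 3/5, sigma = 4/3, x_0 = -5/4:
  E[X_t] = -5/4 * exp(-3/5 t) = -5*exp(-3*t/5)/4
  Var(X_t) = (4/3)^2 * (1 - exp(-2*3/5 t)) / (2 * 3/5) = 40/27 - 40*exp(-6*t/5)/27.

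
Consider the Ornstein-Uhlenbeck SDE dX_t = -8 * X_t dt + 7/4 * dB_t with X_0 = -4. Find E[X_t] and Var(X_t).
E[X_t] = -4*exp(-8*t); Var(X_t) = 49/256 - 49*exp(-16*t)/256

The OU SDE dX = -theta X dt + sigma dB admits the integrating factor exp(theta t): d(exp(theta t) X_t) = sigma exp(theta t) dB_t. Integrating from 0 to t:
  X_t = x_0 * exp(-theta t) + sigma * int_0^t exp(-theta (t-s)) dB_s.
The Itô integral has mean 0 and (by the Itô isometry) variance sigma^2 * int_0^t exp(-2 theta (t - s)) ds = sigma^2 * (1 - exp(-2 theta t)) / (2 theta).
With theta = 8, sigma = 7/4, x_0 = -4:
  E[X_t] = -4 * exp(-8 t) = -4*exp(-8*t)
  Var(X_t) = (7/4)^2 * (1 - exp(-2*8 t)) / (2 * 8) = 49/256 - 49*exp(-16*t)/256.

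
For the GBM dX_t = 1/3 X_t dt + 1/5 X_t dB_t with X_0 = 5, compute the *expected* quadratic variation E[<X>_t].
E[<X>_t] = 75*exp(53*t/75)/53 - 75/53

<X>_t = int_0^t ((1/5) * X_s)^2 ds. Taking expectation inside the integral: E[<X>_t] = (1/5)^2 * int_0^t E[X_s^2] ds. For GBM, E[X_s^2] = x_0^2 * exp((2 mu + sigma^2) s). Integrating:
  E[<X>_t] = (1/5)^2 * 5^2 * (exp((2*(1/3) + (1/5)^2) t) - 1) / (2*(1/3) + (1/5)^2)
           = (1/5)^2 * 5^2 * (exp((53/75) t) - 1) / (53/75) = 75*exp(53*t/75)/53 - 75/53.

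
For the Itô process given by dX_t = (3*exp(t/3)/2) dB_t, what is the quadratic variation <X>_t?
<X>_t = 27*exp(2*t/3)/8 - 27/8

For an Itô process dX_t = a(t) dt + b(t) dB_t, the quadratic variation is <X>_t = int_0^t b(s)^2 ds (the drift term does not contribute). Here b(s) = 3*exp(s/3)/2, so
  b(s)^2 = 9*exp(2*s/3)/4.
Integrating from 0 to t:
  <X>_t = int_0^t (9*exp(2*s/3)/4) ds = 27*exp(2*t/3)/8 - 27/8.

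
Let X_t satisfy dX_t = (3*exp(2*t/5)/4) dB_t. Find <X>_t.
<X>_t = 45*exp(4*t/5)/64 - 45/64

For an Itô process dX_t = a(t) dt + b(t) dB_t, the quadratic variation is <X>_t = int_0^t b(s)^2 ds (the drift term does not contribute). Here b(s) = 3*exp(2*s/5)/4, so
  b(s)^2 = 9*exp(4*s/5)/16.
Integrating from 0 to t:
  <X>_t = int_0^t (9*exp(4*s/5)/16) ds = 45*exp(4*t/5)/64 - 45/64.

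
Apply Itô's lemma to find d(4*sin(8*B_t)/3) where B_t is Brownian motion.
d(4*sin(8*B_t)/3) = (-128*sin(8*B_t)/3) dt + (32*cos(8*B_t)/3) dB_t

Itô's formula for f(B_t) gives d f(B_t) = f'(B_t) dB_t + (1/2) f''(B_t) dt. Compute derivatives of f(x) = 4*sin(8*x)/3:
  f'(x)  = 32*cos(8*x)/3
  f''(x) = -256*sin(8*x)/3
Substitute x = B_t and multiply the f'' term by 1/2:
  drift     = (1/2) * (-256*sin(8*x)/3) evaluated at B_t = -128*sin(8*B_t)/3
  diffusion = (32*cos(8*x)/3) evaluated at B_t = 32*cos(8*B_t)/3
Therefore d(4*sin(8*B_t)/3) = (-128*sin(8*B_t)/3) dt + (32*cos(8*B_t)/3) dB_t.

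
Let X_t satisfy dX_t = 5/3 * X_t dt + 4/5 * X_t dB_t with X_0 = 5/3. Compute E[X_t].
E[X_t] = 5*exp(5*t/3)/3

For GBM dX = mu X dt + sigma X dB with X_0 = x_0, apply Itô to Y = log X: dY = (mu - sigma^2/2) dt + sigma dB, so Y_t = log(x_0) + (mu - sigma^2/2) t + sigma B_t and hence X_t = x_0 * exp((mu - sigma^2/2) t + sigma B_t).
With mu = 5/3, sigma = 4/5, x_0 = 5/3, this gives:
  X_t = 5/3 * exp((101/75) * t + (4/5) * B_t).
Since sigma*B_t ~ Normal(0, sigma^2 t), E[exp(sigma*B_t)] = exp(sigma^2 t / 2); so E[X_t] = x_0 * exp((mu - sigma^2/2) t) * exp(sigma^2 t / 2) = x_0 * exp(mu t) = 5*exp(5*t/3)/3.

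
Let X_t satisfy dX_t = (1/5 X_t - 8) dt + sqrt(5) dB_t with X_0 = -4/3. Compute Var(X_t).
Var(X_t) = 25*exp(2*t/5)/2 - 25/2

The variance V(t) = Var(X_t) satisfies V'(t) = 2 a V(t) + c^2 with V(0) = 0 (drift coefficient is linear in X, diffusion is constant). With a = 1/5, c = sqrt(5), the solution is
  V(t) = (c^2 / (2 a)) * (exp(2 a t) - 1)
       = (sqrt(5)^2 / (2*(1/5))) * (exp((2/5) t) - 1)
       = 25*exp(2*t/5)/2 - 25/2.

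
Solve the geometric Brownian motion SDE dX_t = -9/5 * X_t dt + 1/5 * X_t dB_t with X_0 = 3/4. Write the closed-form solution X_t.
X_t = 3/4 * exp((-91/50) * t + (1/5) * B_t)

For GBM dX = mu X dt + sigma X dB with X_0 = x_0, apply Itô to Y = log X: dY = (mu - sigma^2/2) dt + sigma dB, so Y_t = log(x_0) + (mu - sigma^2/2) t + sigma B_t and hence X_t = x_0 * exp((mu - sigma^2/2) t + sigma B_t).
With mu = -9/5, sigma = 1/5, x_0 = 3/4, this gives:
  X_t = 3/4 * exp((-91/50) * t + (1/5) * B_t).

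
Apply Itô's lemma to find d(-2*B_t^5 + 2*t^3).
d(-2*B_t^5 + 2*t^3) = (-20*B_t^3 + 6*t^2) dt + (-10*B_t^4) dB_t

Itô's formula for f(t, x): d f(t, B_t) = (f_t + (1/2) f_xx) dt + f_x dB_t. Compute partials of f(t, x) = 2*t^3 - 2*x^5:
  f_t(t,x)  = 6*t^2
  f_x(t,x)  = -10*x^4
  f_xx(t,x) = -40*x^3
Assemble drift = f_t + (1/2) f_xx = 6*t^2 - 20*x^3 and diffusion = f_x = -10*x^4. Substituting x = B_t:
  d(-2*B_t^5 + 2*t^3) = (-20*B_t^3 + 6*t^2) dt + (-10*B_t^4) dB_t.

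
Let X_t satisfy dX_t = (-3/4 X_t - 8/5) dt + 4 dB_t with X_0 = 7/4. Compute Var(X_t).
Var(X_t) = 32/3 - 32*exp(-3*t/2)/3

The variance V(t) = Var(X_t) satisfies V'(t) = 2 a V(t) + c^2 with V(0) = 0 (drift coefficient is linear in X, diffusion is constant). With a = -3/4, c = 4, the solution is
  V(t) = (c^2 / (2 a)) * (exp(2 a t) - 1)
       = (4^2 / (2*(-3/4))) * (exp((-3/2) t) - 1)
       = 32/3 - 32*exp(-3*t/2)/3.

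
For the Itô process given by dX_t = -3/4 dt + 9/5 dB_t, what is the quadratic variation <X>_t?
<X>_t = 81*t/25

For an Itô process dX_t = a(t) dt + b(t) dB_t, the quadratic variation is <X>_t = int_0^t b(s)^2 ds (the drift term does not contribute). Here b(s) = 9/5, so
  b(s)^2 = 81/25.
Integrating from 0 to t:
  <X>_t = int_0^t (81/25) ds = 81*t/25.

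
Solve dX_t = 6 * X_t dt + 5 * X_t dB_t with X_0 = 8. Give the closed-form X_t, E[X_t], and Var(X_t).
X_t = 8 * exp((-13/2) t + (5) B_t); E[X_t] = 8*exp(6*t); Var(X_t) = 64*(exp(25*t) - 1)*exp(12*t)

For GBM dX = mu X dt + sigma X dB with X_0 = x_0, apply Itô to Y = log X: dY = (mu - sigma^2/2) dt + sigma dB, so Y_t = log(x_0) + (mu - sigma^2/2) t + sigma B_t and hence X_t = x_0 * exp((mu - sigma^2/2) t + sigma B_t).
With mu = 6, sigma = 5, x_0 = 8, this gives:
  X_t = 8 * exp((-13/2) * t + (5) * B_t).
Since sigma*B_t ~ Normal(0, sigma^2 t), E[exp(sigma*B_t)] = exp(sigma^2 t / 2); so E[X_t] = x_0 * exp((mu - sigma^2/2) t) * exp(sigma^2 t / 2) = x_0 * exp(mu t) = 8*exp(6*t).
Var(X_t) = E[X_t^2] - (E[X_t])^2 = x_0^2 * exp(2 mu t) * (exp(sigma^2 t) - 1) = 64*(exp(25*t) - 1)*exp(12*t).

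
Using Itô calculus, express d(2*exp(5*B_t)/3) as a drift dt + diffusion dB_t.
d(2*exp(5*B_t)/3) = (25*exp(5*B_t)/3) dt + (10*exp(5*B_t)/3) dB_t

Itô's formula for f(B_t) gives d f(B_t) = f'(B_t) dB_t + (1/2) f''(B_t) dt. Compute derivatives of f(x) = 2*exp(5*x)/3:
  f'(x)  = 10*exp(5*x)/3
  f''(x) = 50*exp(5*x)/3
Substitute x = B_t and multiply the f'' term by 1/2:
  drift     = (1/2) * (50*exp(5*x)/3) evaluated at B_t = 25*exp(5*B_t)/3
  diffusion = (10*exp(5*x)/3) evaluated at B_t = 10*exp(5*B_t)/3
Therefore d(2*exp(5*B_t)/3) = (25*exp(5*B_t)/3) dt + (10*exp(5*B_t)/3) dB_t.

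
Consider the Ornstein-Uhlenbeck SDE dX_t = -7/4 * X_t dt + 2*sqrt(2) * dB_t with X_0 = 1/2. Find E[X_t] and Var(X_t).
E[X_t] = exp(-7*t/4)/2; Var(X_t) = 16/7 - 16*exp(-7*t/2)/7

The OU SDE dX = -theta X dt + sigma dB admits the integrating factor exp(theta t): d(exp(theta t) X_t) = sigma exp(theta t) dB_t. Integrating from 0 to t:
  X_t = x_0 * exp(-theta t) + sigma * int_0^t exp(-theta (t-s)) dB_s.
The Itô integral has mean 0 and (by the Itô isometry) variance sigma^2 * int_0^t exp(-2 theta (t - s)) ds = sigma^2 * (1 - exp(-2 theta t)) / (2 theta).
With theta = 7/4, sigma = 2*sqrt(2), x_0 = 1/2:
  E[X_t] = 1/2 * exp(-7/4 t) = exp(-7*t/4)/2
  Var(X_t) = (2*sqrt(2))^2 * (1 - exp(-2*7/4 t)) / (2 * 7/4) = 16/7 - 16*exp(-7*t/2)/7.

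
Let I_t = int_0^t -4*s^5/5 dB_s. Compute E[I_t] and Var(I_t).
E[I_t] = 0; Var(I_t) = 16*t^11/275

The Itô integral of a deterministic integrand f(s) has mean 0 because each increment f(s) * (B_{s+ds} - B_s) has mean 0. By the Itô isometry:
  Var( int_0^t f(s) dB_s ) = E[ (int_0^t f(s) dB_s)^2 ] = int_0^t f(s)^2 ds.
Here f(s) = -4*s^5/5, so f(s)^2 = 16*s^10/25. Integrate:
  int_0^t (16*s^10/25) ds = 16*t^11/275.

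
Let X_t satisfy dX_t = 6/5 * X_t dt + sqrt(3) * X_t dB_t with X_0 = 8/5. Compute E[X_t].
E[X_t] = 8*exp(6*t/5)/5

For GBM dX = mu X dt + sigma X dB with X_0 = x_0, apply Itô to Y = log X: dY = (mu - sigma^2/2) dt + sigma dB, so Y_t = log(x_0) + (mu - sigma^2/2) t + sigma B_t and hence X_t = x_0 * exp((mu - sigma^2/2) t + sigma B_t).
With mu = 6/5, sigma = sqrt(3), x_0 = 8/5, this gives:
  X_t = 8/5 * exp((-3/10) * t + (sqrt(3)) * B_t).
Since sigma*B_t ~ Normal(0, sigma^2 t), E[exp(sigma*B_t)] = exp(sigma^2 t / 2); so E[X_t] = x_0 * exp((mu - sigma^2/2) t) * exp(sigma^2 t / 2) = x_0 * exp(mu t) = 8*exp(6*t/5)/5.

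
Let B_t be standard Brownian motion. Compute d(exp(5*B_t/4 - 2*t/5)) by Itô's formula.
d(exp(5*B_t/4 - 2*t/5)) = (61*exp(5*B_t/4 - 2*t/5)/160) dt + (5*exp(5*B_t/4 - 2*t/5)/4) dB_t

Itô's formula for f(t, x): d f(t, B_t) = (f_t + (1/2) f_xx) dt + f_x dB_t. Compute partials of f(t, x) = exp(-2*t/5 + 5*x/4):
  f_t(t,x)  = -2*exp(-2*t/5 + 5*x/4)/5
  f_x(t,x)  = 5*exp(-2*t/5 + 5*x/4)/4
  f_xx(t,x) = 25*exp(-2*t/5 + 5*x/4)/16
Assemble drift = f_t + (1/2) f_xx = 61*exp(-2*t/5 + 5*x/4)/160 and diffusion = f_x = 5*exp(-2*t/5 + 5*x/4)/4. Substituting x = B_t:
  d(exp(5*B_t/4 - 2*t/5)) = (61*exp(5*B_t/4 - 2*t/5)/160) dt + (5*exp(5*B_t/4 - 2*t/5)/4) dB_t.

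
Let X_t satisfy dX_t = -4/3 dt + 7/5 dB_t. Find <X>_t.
<X>_t = 49*t/25

For an Itô process dX_t = a(t) dt + b(t) dB_t, the quadratic variation is <X>_t = int_0^t b(s)^2 ds (the drift term does not contribute). Here b(s) = 7/5, so
  b(s)^2 = 49/25.
Integrating from 0 to t:
  <X>_t = int_0^t (49/25) ds = 49*t/25.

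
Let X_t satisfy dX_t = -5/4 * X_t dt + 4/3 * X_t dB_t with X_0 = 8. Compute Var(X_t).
Var(X_t) = (64*exp(16*t/9) - 64)*exp(-5*t/2)

For GBM dX = mu X dt + sigma X dB with X_0 = x_0, apply Itô to Y = log X: dY = (mu - sigma^2/2) dt + sigma dB, so Y_t = log(x_0) + (mu - sigma^2/2) t + sigma B_t and hence X_t = x_0 * exp((mu - sigma^2/2) t + sigma B_t).
With mu = -5/4, sigma = 4/3, x_0 = 8, this gives:
  X_t = 8 * exp((-77/36) * t + (4/3) * B_t).
Since sigma*B_t ~ Normal(0, sigma^2 t), E[exp(sigma*B_t)] = exp(sigma^2 t / 2); so E[X_t] = x_0 * exp((mu - sigma^2/2) t) * exp(sigma^2 t / 2) = x_0 * exp(mu t) = 8*exp(-5*t/4).
Var(X_t) = E[X_t^2] - (E[X_t])^2 = x_0^2 * exp(2 mu t) * (exp(sigma^2 t) - 1) = (64*exp(16*t/9) - 64)*exp(-5*t/2).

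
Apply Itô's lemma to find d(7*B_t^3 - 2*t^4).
d(7*B_t^3 - 2*t^4) = (21*B_t - 8*t^3) dt + (21*B_t^2) dB_t

Itô's formula for f(t, x): d f(t, B_t) = (f_t + (1/2) f_xx) dt + f_x dB_t. Compute partials of f(t, x) = -2*t^4 + 7*x^3:
  f_t(t,x)  = -8*t^3
  f_x(t,x)  = 21*x^2
  f_xx(t,x) = 42*x
Assemble drift = f_t + (1/2) f_xx = -8*t^3 + 21*x and diffusion = f_x = 21*x^2. Substituting x = B_t:
  d(7*B_t^3 - 2*t^4) = (21*B_t - 8*t^3) dt + (21*B_t^2) dB_t.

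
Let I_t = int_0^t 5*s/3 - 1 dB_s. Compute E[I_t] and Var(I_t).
E[I_t] = 0; Var(I_t) = t*(25*t^2 - 45*t + 27)/27

The Itô integral of a deterministic integrand f(s) has mean 0 because each increment f(s) * (B_{s+ds} - B_s) has mean 0. By the Itô isometry:
  Var( int_0^t f(s) dB_s ) = E[ (int_0^t f(s) dB_s)^2 ] = int_0^t f(s)^2 ds.
Here f(s) = 5*s/3 - 1, so f(s)^2 = (5*s - 3)^2/9. Integrate:
  int_0^t ((5*s - 3)^2/9) ds = t*(25*t^2 - 45*t + 27)/27.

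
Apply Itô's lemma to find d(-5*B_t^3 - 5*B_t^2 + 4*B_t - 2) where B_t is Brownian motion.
d(-5*B_t^3 - 5*B_t^2 + 4*B_t - 2) = (-15*B_t - 5) dt + (-15*B_t^2 - 10*B_t + 4) dB_t

Itô's formula for f(B_t) gives d f(B_t) = f'(B_t) dB_t + (1/2) f''(B_t) dt. Compute derivatives of f(x) = -5*x^3 - 5*x^2 + 4*x - 2:
  f'(x)  = -15*x^2 - 10*x + 4
  f''(x) = -30*x - 10
Substitute x = B_t and multiply the f'' term by 1/2:
  drift     = (1/2) * (-30*x - 10) evaluated at B_t = -15*B_t - 5
  diffusion = (-15*x^2 - 10*x + 4) evaluated at B_t = -15*B_t^2 - 10*B_t + 4
Therefore d(-5*B_t^3 - 5*B_t^2 + 4*B_t - 2) = (-15*B_t - 5) dt + (-15*B_t^2 - 10*B_t + 4) dB_t.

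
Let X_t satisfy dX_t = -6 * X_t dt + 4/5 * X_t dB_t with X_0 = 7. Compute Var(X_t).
Var(X_t) = (49*exp(16*t/25) - 49)*exp(-12*t)

For GBM dX = mu X dt + sigma X dB with X_0 = x_0, apply Itô to Y = log X: dY = (mu - sigma^2/2) dt + sigma dB, so Y_t = log(x_0) + (mu - sigma^2/2) t + sigma B_t and hence X_t = x_0 * exp((mu - sigma^2/2) t + sigma B_t).
With mu = -6, sigma = 4/5, x_0 = 7, this gives:
  X_t = 7 * exp((-158/25) * t + (4/5) * B_t).
Since sigma*B_t ~ Normal(0, sigma^2 t), E[exp(sigma*B_t)] = exp(sigma^2 t / 2); so E[X_t] = x_0 * exp((mu - sigma^2/2) t) * exp(sigma^2 t / 2) = x_0 * exp(mu t) = 7*exp(-6*t).
Var(X_t) = E[X_t^2] - (E[X_t])^2 = x_0^2 * exp(2 mu t) * (exp(sigma^2 t) - 1) = (49*exp(16*t/25) - 49)*exp(-12*t).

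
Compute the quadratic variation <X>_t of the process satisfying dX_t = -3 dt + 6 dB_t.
<X>_t = 36*t

For an Itô process dX_t = a(t) dt + b(t) dB_t, the quadratic variation is <X>_t = int_0^t b(s)^2 ds (the drift term does not contribute). Here b(s) = 6, so
  b(s)^2 = 36.
Integrating from 0 to t:
  <X>_t = int_0^t (36) ds = 36*t.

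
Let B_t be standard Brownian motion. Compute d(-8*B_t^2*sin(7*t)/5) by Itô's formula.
d(-8*B_t^2*sin(7*t)/5) = (-56*B_t^2*cos(7*t)/5 - 8*sin(7*t)/5) dt + (-16*B_t*sin(7*t)/5) dB_t

Itô's formula for f(t, x): d f(t, B_t) = (f_t + (1/2) f_xx) dt + f_x dB_t. Compute partials of f(t, x) = -8*x^2*sin(7*t)/5:
  f_t(t,x)  = -56*x^2*cos(7*t)/5
  f_x(t,x)  = -16*x*sin(7*t)/5
  f_xx(t,x) = -16*sin(7*t)/5
Assemble drift = f_t + (1/2) f_xx = -56*x^2*cos(7*t)/5 - 8*sin(7*t)/5 and diffusion = f_x = -16*x*sin(7*t)/5. Substituting x = B_t:
  d(-8*B_t^2*sin(7*t)/5) = (-56*B_t^2*cos(7*t)/5 - 8*sin(7*t)/5) dt + (-16*B_t*sin(7*t)/5) dB_t.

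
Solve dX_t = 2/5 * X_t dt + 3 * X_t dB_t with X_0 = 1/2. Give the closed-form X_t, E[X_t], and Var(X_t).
X_t = 1/2 * exp((-41/10) t + (3) B_t); E[X_t] = exp(2*t/5)/2; Var(X_t) = (exp(9*t) - 1)*exp(4*t/5)/4

For GBM dX = mu X dt + sigma X dB with X_0 = x_0, apply Itô to Y = log X: dY = (mu - sigma^2/2) dt + sigma dB, so Y_t = log(x_0) + (mu - sigma^2/2) t + sigma B_t and hence X_t = x_0 * exp((mu - sigma^2/2) t + sigma B_t).
With mu = 2/5, sigma = 3, x_0 = 1/2, this gives:
  X_t = 1/2 * exp((-41/10) * t + (3) * B_t).
Since sigma*B_t ~ Normal(0, sigma^2 t), E[exp(sigma*B_t)] = exp(sigma^2 t / 2); so E[X_t] = x_0 * exp((mu - sigma^2/2) t) * exp(sigma^2 t / 2) = x_0 * exp(mu t) = exp(2*t/5)/2.
Var(X_t) = E[X_t^2] - (E[X_t])^2 = x_0^2 * exp(2 mu t) * (exp(sigma^2 t) - 1) = (exp(9*t) - 1)*exp(4*t/5)/4.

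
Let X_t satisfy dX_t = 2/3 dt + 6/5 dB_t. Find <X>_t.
<X>_t = 36*t/25

For an Itô process dX_t = a(t) dt + b(t) dB_t, the quadratic variation is <X>_t = int_0^t b(s)^2 ds (the drift term does not contribute). Here b(s) = 6/5, so
  b(s)^2 = 36/25.
Integrating from 0 to t:
  <X>_t = int_0^t (36/25) ds = 36*t/25.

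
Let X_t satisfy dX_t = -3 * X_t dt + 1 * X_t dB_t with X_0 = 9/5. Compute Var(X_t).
Var(X_t) = (81*exp(t) - 81)*exp(-6*t)/25

For GBM dX = mu X dt + sigma X dB with X_0 = x_0, apply Itô to Y = log X: dY = (mu - sigma^2/2) dt + sigma dB, so Y_t = log(x_0) + (mu - sigma^2/2) t + sigma B_t and hence X_t = x_0 * exp((mu - sigma^2/2) t + sigma B_t).
With mu = -3, sigma = 1, x_0 = 9/5, this gives:
  X_t = 9/5 * exp((-7/2) * t + (1) * B_t).
Since sigma*B_t ~ Normal(0, sigma^2 t), E[exp(sigma*B_t)] = exp(sigma^2 t / 2); so E[X_t] = x_0 * exp((mu - sigma^2/2) t) * exp(sigma^2 t / 2) = x_0 * exp(mu t) = 9*exp(-3*t)/5.
Var(X_t) = E[X_t^2] - (E[X_t])^2 = x_0^2 * exp(2 mu t) * (exp(sigma^2 t) - 1) = (81*exp(t) - 81)*exp(-6*t)/25.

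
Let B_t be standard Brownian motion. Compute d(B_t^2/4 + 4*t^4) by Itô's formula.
d(B_t^2/4 + 4*t^4) = (16*t^3 + 1/4) dt + (B_t/2) dB_t

Itô's formula for f(t, x): d f(t, B_t) = (f_t + (1/2) f_xx) dt + f_x dB_t. Compute partials of f(t, x) = 4*t^4 + x^2/4:
  f_t(t,x)  = 16*t^3
  f_x(t,x)  = x/2
  f_xx(t,x) = 1/2
Assemble drift = f_t + (1/2) f_xx = 16*t^3 + 1/4 and diffusion = f_x = x/2. Substituting x = B_t:
  d(B_t^2/4 + 4*t^4) = (16*t^3 + 1/4) dt + (B_t/2) dB_t.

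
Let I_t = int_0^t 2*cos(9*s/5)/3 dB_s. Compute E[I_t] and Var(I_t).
E[I_t] = 0; Var(I_t) = 2*t/9 + 5*sin(18*t/5)/81

The Itô integral of a deterministic integrand f(s) has mean 0 because each increment f(s) * (B_{s+ds} - B_s) has mean 0. By the Itô isometry:
  Var( int_0^t f(s) dB_s ) = E[ (int_0^t f(s) dB_s)^2 ] = int_0^t f(s)^2 ds.
Here f(s) = 2*cos(9*s/5)/3, so f(s)^2 = 4*cos(9*s/5)^2/9. Integrate:
  int_0^t (4*cos(9*s/5)^2/9) ds = 2*t/9 + 5*sin(18*t/5)/81.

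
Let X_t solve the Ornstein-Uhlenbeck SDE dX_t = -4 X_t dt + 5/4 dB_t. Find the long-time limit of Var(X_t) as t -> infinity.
lim Var(X_t) = 25/128

The OU SDE dX = -theta X dt + sigma dB admits the integrating factor exp(theta t): d(exp(theta t) X_t) = sigma exp(theta t) dB_t. Integrating from 0 to t gives X_t = x_0 * exp(-theta t) + sigma * int_0^t exp(-theta (t-s)) dB_s for any initial x_0. The Itô integral has variance (by the Itô isometry) sigma^2 * int_0^t exp(-2 theta (t - s)) ds = sigma^2 * (1 - exp(-2 theta t)) / (2 theta), independent of x_0.
With theta = 4, sigma = 5/4:
  Var(X_t) = (5/4)^2 * (1 - exp(-2*4 t)) / (2 * 4) = 25/128 - 25*exp(-8*t)/128.
As t -> infinity, exp(-2*4 t) -> 0, so the stationary variance is sigma^2 / (2 theta) = 25/128.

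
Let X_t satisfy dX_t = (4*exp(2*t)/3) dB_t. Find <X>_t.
<X>_t = 4*exp(4*t)/9 - 4/9

For an Itô process dX_t = a(t) dt + b(t) dB_t, the quadratic variation is <X>_t = int_0^t b(s)^2 ds (the drift term does not contribute). Here b(s) = 4*exp(2*s)/3, so
  b(s)^2 = 16*exp(4*s)/9.
Integrating from 0 to t:
  <X>_t = int_0^t (16*exp(4*s)/9) ds = 4*exp(4*t)/9 - 4/9.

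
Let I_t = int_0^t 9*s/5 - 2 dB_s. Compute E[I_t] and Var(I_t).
E[I_t] = 0; Var(I_t) = t*(27*t^2 - 90*t + 100)/25

The Itô integral of a deterministic integrand f(s) has mean 0 because each increment f(s) * (B_{s+ds} - B_s) has mean 0. By the Itô isometry:
  Var( int_0^t f(s) dB_s ) = E[ (int_0^t f(s) dB_s)^2 ] = int_0^t f(s)^2 ds.
Here f(s) = 9*s/5 - 2, so f(s)^2 = (9*s - 10)^2/25. Integrate:
  int_0^t ((9*s - 10)^2/25) ds = t*(27*t^2 - 90*t + 100)/25.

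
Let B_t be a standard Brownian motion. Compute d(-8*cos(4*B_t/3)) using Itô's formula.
d(-8*cos(4*B_t/3)) = (64*cos(4*B_t/3)/9) dt + (32*sin(4*B_t/3)/3) dB_t

Itô's formula for f(B_t) gives d f(B_t) = f'(B_t) dB_t + (1/2) f''(B_t) dt. Compute derivatives of f(x) = -8*cos(4*x/3):
  f'(x)  = 32*sin(4*x/3)/3
  f''(x) = 128*cos(4*x/3)/9
Substitute x = B_t and multiply the f'' term by 1/2:
  drift     = (1/2) * (128*cos(4*x/3)/9) evaluated at B_t = 64*cos(4*B_t/3)/9
  diffusion = (32*sin(4*x/3)/3) evaluated at B_t = 32*sin(4*B_t/3)/3
Therefore d(-8*cos(4*B_t/3)) = (64*cos(4*B_t/3)/9) dt + (32*sin(4*B_t/3)/3) dB_t.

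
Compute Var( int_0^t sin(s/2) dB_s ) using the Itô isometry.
Var = t/2 - sin(t)/2

The Itô integral of a deterministic integrand f(s) has mean 0 because each increment f(s) * (B_{s+ds} - B_s) has mean 0. By the Itô isometry:
  Var( int_0^t f(s) dB_s ) = E[ (int_0^t f(s) dB_s)^2 ] = int_0^t f(s)^2 ds.
Here f(s) = sin(s/2), so f(s)^2 = sin(s/2)^2. Integrate:
  int_0^t (sin(s/2)^2) ds = t/2 - sin(t)/2.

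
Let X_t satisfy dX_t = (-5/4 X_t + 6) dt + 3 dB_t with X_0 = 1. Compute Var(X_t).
Var(X_t) = 18/5 - 18*exp(-5*t/2)/5

The variance V(t) = Var(X_t) satisfies V'(t) = 2 a V(t) + c^2 with V(0) = 0 (drift coefficient is linear in X, diffusion is constant). With a = -5/4, c = 3, the solution is
  V(t) = (c^2 / (2 a)) * (exp(2 a t) - 1)
       = (3^2 / (2*(-5/4))) * (exp((-5/2) t) - 1)
       = 18/5 - 18*exp(-5*t/2)/5.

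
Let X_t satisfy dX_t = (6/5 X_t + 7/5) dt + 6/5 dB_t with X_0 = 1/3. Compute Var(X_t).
Var(X_t) = 3*exp(12*t/5)/5 - 3/5

The variance V(t) = Var(X_t) satisfies V'(t) = 2 a V(t) + c^2 with V(0) = 0 (drift coefficient is linear in X, diffusion is constant). With a = 6/5, c = 6/5, the solution is
  V(t) = (c^2 / (2 a)) * (exp(2 a t) - 1)
       = ((6/5)^2 / (2*(6/5))) * (exp((12/5) t) - 1)
       = 3*exp(12*t/5)/5 - 3/5.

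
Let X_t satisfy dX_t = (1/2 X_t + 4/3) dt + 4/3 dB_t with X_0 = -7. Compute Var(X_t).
Var(X_t) = 16*exp(t)/9 - 16/9

The variance V(t) = Var(X_t) satisfies V'(t) = 2 a V(t) + c^2 with V(0) = 0 (drift coefficient is linear in X, diffusion is constant). With a = 1/2, c = 4/3, the solution is
  V(t) = (c^2 / (2 a)) * (exp(2 a t) - 1)
       = ((4/3)^2 / (2*(1/2))) * (exp(1 t) - 1)
       = 16*exp(t)/9 - 16/9.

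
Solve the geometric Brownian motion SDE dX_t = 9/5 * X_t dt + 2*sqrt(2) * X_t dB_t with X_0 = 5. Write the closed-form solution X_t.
X_t = 5 * exp((-11/5) * t + (2*sqrt(2)) * B_t)

For GBM dX = mu X dt + sigma X dB with X_0 = x_0, apply Itô to Y = log X: dY = (mu - sigma^2/2) dt + sigma dB, so Y_t = log(x_0) + (mu - sigma^2/2) t + sigma B_t and hence X_t = x_0 * exp((mu - sigma^2/2) t + sigma B_t).
With mu = 9/5, sigma = 2*sqrt(2), x_0 = 5, this gives:
  X_t = 5 * exp((-11/5) * t + (2*sqrt(2)) * B_t).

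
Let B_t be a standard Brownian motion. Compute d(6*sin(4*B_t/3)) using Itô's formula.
d(6*sin(4*B_t/3)) = (-16*sin(4*B_t/3)/3) dt + (8*cos(4*B_t/3)) dB_t

Itô's formula for f(B_t) gives d f(B_t) = f'(B_t) dB_t + (1/2) f''(B_t) dt. Compute derivatives of f(x) = 6*sin(4*x/3):
  f'(x)  = 8*cos(4*x/3)
  f''(x) = -32*sin(4*x/3)/3
Substitute x = B_t and multiply the f'' term by 1/2:
  drift     = (1/2) * (-32*sin(4*x/3)/3) evaluated at B_t = -16*sin(4*B_t/3)/3
  diffusion = (8*cos(4*x/3)) evaluated at B_t = 8*cos(4*B_t/3)
Therefore d(6*sin(4*B_t/3)) = (-16*sin(4*B_t/3)/3) dt + (8*cos(4*B_t/3)) dB_t.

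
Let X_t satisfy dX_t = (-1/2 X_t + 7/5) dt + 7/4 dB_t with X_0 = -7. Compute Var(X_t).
Var(X_t) = 49/16 - 49*exp(-t)/16

The variance V(t) = Var(X_t) satisfies V'(t) = 2 a V(t) + c^2 with V(0) = 0 (drift coefficient is linear in X, diffusion is constant). With a = -1/2, c = 7/4, the solution is
  V(t) = (c^2 / (2 a)) * (exp(2 a t) - 1)
       = ((7/4)^2 / (2*(-1/2))) * (exp((-1) t) - 1)
       = 49/16 - 49*exp(-t)/16.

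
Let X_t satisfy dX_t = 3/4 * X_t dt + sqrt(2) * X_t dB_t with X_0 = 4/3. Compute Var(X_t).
Var(X_t) = 16*(exp(2*t) - 1)*exp(3*t/2)/9

For GBM dX = mu X dt + sigma X dB with X_0 = x_0, apply Itô to Y = log X: dY = (mu - sigma^2/2) dt + sigma dB, so Y_t = log(x_0) + (mu - sigma^2/2) t + sigma B_t and hence X_t = x_0 * exp((mu - sigma^2/2) t + sigma B_t).
With mu = 3/4, sigma = sqrt(2), x_0 = 4/3, this gives:
  X_t = 4/3 * exp((-1/4) * t + (sqrt(2)) * B_t).
Since sigma*B_t ~ Normal(0, sigma^2 t), E[exp(sigma*B_t)] = exp(sigma^2 t / 2); so E[X_t] = x_0 * exp((mu - sigma^2/2) t) * exp(sigma^2 t / 2) = x_0 * exp(mu t) = 4*exp(3*t/4)/3.
Var(X_t) = E[X_t^2] - (E[X_t])^2 = x_0^2 * exp(2 mu t) * (exp(sigma^2 t) - 1) = 16*(exp(2*t) - 1)*exp(3*t/2)/9.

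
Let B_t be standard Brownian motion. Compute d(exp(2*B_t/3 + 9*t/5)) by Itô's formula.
d(exp(2*B_t/3 + 9*t/5)) = (91*exp(2*B_t/3 + 9*t/5)/45) dt + (2*exp(2*B_t/3 + 9*t/5)/3) dB_t

Itô's formula for f(t, x): d f(t, B_t) = (f_t + (1/2) f_xx) dt + f_x dB_t. Compute partials of f(t, x) = exp(9*t/5 + 2*x/3):
  f_t(t,x)  = 9*exp(9*t/5 + 2*x/3)/5
  f_x(t,x)  = 2*exp(9*t/5 + 2*x/3)/3
  f_xx(t,x) = 4*exp(9*t/5 + 2*x/3)/9
Assemble drift = f_t + (1/2) f_xx = 91*exp(9*t/5 + 2*x/3)/45 and diffusion = f_x = 2*exp(9*t/5 + 2*x/3)/3. Substituting x = B_t:
  d(exp(2*B_t/3 + 9*t/5)) = (91*exp(2*B_t/3 + 9*t/5)/45) dt + (2*exp(2*B_t/3 + 9*t/5)/3) dB_t.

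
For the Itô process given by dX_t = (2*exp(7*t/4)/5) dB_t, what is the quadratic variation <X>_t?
<X>_t = 8*exp(7*t/2)/175 - 8/175

For an Itô process dX_t = a(t) dt + b(t) dB_t, the quadratic variation is <X>_t = int_0^t b(s)^2 ds (the drift term does not contribute). Here b(s) = 2*exp(7*s/4)/5, so
  b(s)^2 = 4*exp(7*s/2)/25.
Integrating from 0 to t:
  <X>_t = int_0^t (4*exp(7*s/2)/25) ds = 8*exp(7*t/2)/175 - 8/175.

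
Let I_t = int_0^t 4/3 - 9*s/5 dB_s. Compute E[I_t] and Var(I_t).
E[I_t] = 0; Var(I_t) = t*(243*t^2 - 540*t + 400)/225

The Itô integral of a deterministic integrand f(s) has mean 0 because each increment f(s) * (B_{s+ds} - B_s) has mean 0. By the Itô isometry:
  Var( int_0^t f(s) dB_s ) = E[ (int_0^t f(s) dB_s)^2 ] = int_0^t f(s)^2 ds.
Here f(s) = 4/3 - 9*s/5, so f(s)^2 = (27*s - 20)^2/225. Integrate:
  int_0^t ((27*s - 20)^2/225) ds = t*(243*t^2 - 540*t + 400)/225.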